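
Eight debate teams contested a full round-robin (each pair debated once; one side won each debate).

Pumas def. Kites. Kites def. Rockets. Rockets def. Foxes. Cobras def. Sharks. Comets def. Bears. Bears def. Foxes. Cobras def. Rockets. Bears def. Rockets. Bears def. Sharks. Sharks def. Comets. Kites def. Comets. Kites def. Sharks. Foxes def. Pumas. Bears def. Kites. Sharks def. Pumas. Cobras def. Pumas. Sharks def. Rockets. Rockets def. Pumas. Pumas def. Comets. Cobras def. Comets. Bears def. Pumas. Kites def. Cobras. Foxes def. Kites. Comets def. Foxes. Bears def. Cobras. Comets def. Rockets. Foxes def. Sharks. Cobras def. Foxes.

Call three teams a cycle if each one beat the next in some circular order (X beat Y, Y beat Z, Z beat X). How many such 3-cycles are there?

14

Win totals: Foxes 3, Bears 6, Cobras 5, Rockets 2, Sharks 3, Pumas 2, Comets 3, Kites 4.
A team with w wins dominates both others in C(w,2) triples; summing gives 3 + 15 + 10 + 1 + 3 + 1 + 3 + 6 = 42 transitive triples.
Total triples C(8,3) = 56, so cyclic triples = 56 − 42 = 14.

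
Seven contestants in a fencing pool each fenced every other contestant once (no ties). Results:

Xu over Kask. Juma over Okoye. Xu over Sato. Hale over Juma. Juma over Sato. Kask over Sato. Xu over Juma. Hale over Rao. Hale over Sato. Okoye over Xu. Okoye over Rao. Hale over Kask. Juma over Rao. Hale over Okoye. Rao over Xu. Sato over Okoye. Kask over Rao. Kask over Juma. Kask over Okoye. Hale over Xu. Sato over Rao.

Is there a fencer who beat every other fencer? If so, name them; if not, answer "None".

Hale has 6 wins out of 6 opponents — a perfect record.

Hale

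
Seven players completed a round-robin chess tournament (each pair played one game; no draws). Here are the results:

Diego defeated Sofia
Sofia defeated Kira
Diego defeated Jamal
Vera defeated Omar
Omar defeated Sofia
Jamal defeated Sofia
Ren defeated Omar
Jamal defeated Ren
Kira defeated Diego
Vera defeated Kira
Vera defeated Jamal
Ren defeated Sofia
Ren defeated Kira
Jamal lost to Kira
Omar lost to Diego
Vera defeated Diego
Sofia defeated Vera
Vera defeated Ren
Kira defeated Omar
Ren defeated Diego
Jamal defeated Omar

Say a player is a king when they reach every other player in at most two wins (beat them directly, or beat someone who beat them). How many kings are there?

5

Kira cannot reach Vera in two steps.
Vera reaches everyone (king).
Sofia reaches everyone (king).
Ren reaches everyone (king).
Omar cannot reach Ren, Jamal, Diego in two steps.
Jamal reaches everyone (king).
Diego reaches everyone (king).
Kings: Vera, Sofia, Ren, Jamal, Diego — 5.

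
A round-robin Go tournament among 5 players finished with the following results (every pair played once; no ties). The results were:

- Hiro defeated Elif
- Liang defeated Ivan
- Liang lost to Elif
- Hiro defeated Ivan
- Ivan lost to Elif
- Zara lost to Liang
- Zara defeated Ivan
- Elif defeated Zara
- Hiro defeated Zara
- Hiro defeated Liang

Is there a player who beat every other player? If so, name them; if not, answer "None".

Hiro

Hiro has 4 wins out of 4 opponents — a perfect record.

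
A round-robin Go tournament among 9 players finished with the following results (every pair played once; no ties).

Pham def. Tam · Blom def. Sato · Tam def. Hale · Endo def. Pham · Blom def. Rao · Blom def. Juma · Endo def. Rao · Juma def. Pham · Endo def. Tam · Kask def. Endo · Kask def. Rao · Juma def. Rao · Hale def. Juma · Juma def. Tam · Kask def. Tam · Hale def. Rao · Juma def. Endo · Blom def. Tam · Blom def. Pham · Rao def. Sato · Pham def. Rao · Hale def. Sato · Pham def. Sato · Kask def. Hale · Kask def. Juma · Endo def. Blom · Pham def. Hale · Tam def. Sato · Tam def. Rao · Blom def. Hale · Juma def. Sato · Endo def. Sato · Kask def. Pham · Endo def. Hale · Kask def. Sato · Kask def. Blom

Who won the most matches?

Win totals: Pham 4, Blom 6, Rao 1, Tam 3, Sato 0, Juma 5, Kask 8, Endo 6, Hale 3.
Kask leads with 8 wins (next highest: 6).

Kask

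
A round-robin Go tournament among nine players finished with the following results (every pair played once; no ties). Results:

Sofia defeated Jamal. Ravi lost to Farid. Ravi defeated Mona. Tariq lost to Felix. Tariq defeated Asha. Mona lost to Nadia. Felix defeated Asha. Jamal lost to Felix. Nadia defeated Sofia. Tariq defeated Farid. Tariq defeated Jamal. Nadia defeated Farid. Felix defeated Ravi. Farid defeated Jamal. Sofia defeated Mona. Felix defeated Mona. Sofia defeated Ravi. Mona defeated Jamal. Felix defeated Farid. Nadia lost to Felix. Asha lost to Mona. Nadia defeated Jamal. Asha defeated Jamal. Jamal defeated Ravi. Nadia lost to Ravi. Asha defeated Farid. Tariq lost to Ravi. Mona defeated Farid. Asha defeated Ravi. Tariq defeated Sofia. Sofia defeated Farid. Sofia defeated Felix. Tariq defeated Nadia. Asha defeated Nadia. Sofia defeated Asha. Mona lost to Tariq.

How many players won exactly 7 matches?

Win totals: Ravi 3, Felix 7, Tariq 6, Sofia 6, Mona 3, Asha 4, Farid 2, Jamal 1, Nadia 4.
Exactly 7: Felix — 1 player.

1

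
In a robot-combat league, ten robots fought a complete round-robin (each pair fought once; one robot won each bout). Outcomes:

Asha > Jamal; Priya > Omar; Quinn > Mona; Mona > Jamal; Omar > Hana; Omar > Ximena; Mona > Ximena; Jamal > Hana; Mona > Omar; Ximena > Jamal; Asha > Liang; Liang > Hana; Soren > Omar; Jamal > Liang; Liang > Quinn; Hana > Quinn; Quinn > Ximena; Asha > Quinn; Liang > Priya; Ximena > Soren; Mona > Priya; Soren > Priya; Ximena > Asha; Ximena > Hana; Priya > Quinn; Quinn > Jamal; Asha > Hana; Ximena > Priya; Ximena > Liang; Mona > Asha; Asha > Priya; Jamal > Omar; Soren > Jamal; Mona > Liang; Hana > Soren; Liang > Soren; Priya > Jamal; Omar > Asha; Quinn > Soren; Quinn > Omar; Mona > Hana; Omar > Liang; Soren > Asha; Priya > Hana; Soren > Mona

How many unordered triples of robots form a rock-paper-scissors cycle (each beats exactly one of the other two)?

Win totals: Ximena 6, Mona 7, Liang 4, Omar 4, Priya 4, Jamal 3, Hana 2, Quinn 5, Asha 5, Soren 5.
A robot with w wins dominates both others in C(w,2) triples; summing gives 15 + 21 + 6 + 6 + 6 + 3 + 1 + 10 + 10 + 10 = 88 transitive triples.
Total triples C(10,3) = 120, so cyclic triples = 120 − 88 = 32.

32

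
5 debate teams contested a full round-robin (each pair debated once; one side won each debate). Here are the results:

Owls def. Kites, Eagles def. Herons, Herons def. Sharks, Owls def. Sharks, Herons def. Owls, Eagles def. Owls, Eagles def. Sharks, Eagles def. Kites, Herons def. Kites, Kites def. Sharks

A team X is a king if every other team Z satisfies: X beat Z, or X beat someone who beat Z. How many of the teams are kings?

Eagles reaches everyone (king).
Owls cannot reach Eagles, Herons in two steps.
Herons cannot reach Eagles in two steps.
Sharks cannot reach Eagles, Owls, Herons, Kites in two steps.
Kites cannot reach Eagles, Owls, Herons in two steps.
Kings: Eagles — 1.

1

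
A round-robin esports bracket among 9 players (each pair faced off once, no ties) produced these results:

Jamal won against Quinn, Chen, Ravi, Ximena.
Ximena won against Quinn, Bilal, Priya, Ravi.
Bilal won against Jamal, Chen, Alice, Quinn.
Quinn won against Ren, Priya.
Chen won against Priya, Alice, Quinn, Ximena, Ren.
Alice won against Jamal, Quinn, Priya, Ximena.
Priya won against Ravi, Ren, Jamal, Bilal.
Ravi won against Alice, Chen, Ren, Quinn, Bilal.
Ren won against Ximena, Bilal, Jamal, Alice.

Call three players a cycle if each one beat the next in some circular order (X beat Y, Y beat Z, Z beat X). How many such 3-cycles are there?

Win totals: Ximena 4, Bilal 4, Priya 4, Quinn 2, Ravi 5, Jamal 4, Ren 4, Chen 5, Alice 4.
A player with w wins dominates both others in C(w,2) triples; summing gives 6 + 6 + 6 + 1 + 10 + 6 + 6 + 10 + 6 = 57 transitive triples.
Total triples C(9,3) = 84, so cyclic triples = 84 − 57 = 27.

27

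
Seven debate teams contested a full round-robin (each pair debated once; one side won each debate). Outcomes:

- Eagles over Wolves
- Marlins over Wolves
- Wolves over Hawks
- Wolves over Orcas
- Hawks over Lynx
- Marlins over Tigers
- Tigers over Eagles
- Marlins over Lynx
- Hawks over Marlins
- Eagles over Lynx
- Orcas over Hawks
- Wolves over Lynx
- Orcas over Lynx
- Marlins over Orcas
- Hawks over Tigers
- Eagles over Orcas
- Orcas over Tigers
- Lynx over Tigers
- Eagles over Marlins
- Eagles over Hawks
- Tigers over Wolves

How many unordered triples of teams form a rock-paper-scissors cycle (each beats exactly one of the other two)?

9

Win totals: Lynx 1, Tigers 2, Hawks 3, Orcas 3, Wolves 3, Marlins 4, Eagles 5.
A team with w wins dominates both others in C(w,2) triples; summing gives 0 + 1 + 3 + 3 + 3 + 6 + 10 = 26 transitive triples.
Total triples C(7,3) = 35, so cyclic triples = 35 − 26 = 9.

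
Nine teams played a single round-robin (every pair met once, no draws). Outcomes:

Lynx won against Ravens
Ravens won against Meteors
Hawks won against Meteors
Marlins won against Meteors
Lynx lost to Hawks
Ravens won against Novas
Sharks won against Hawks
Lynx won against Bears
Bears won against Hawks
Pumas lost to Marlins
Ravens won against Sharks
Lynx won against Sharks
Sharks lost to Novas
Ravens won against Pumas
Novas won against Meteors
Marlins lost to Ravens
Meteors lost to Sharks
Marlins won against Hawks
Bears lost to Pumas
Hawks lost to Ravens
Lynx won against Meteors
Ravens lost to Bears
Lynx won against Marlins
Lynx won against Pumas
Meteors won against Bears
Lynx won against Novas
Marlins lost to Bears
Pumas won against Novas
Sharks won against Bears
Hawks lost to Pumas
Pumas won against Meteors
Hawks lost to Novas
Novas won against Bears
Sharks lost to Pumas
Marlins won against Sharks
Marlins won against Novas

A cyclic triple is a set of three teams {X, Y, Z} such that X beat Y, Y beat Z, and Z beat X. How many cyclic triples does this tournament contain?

Win totals: Pumas 5, Sharks 3, Bears 3, Hawks 2, Meteors 1, Novas 4, Lynx 7, Ravens 6, Marlins 5.
A team with w wins dominates both others in C(w,2) triples; summing gives 10 + 3 + 3 + 1 + 0 + 6 + 21 + 15 + 10 = 69 transitive triples.
Total triples C(9,3) = 84, so cyclic triples = 84 − 69 = 15.

15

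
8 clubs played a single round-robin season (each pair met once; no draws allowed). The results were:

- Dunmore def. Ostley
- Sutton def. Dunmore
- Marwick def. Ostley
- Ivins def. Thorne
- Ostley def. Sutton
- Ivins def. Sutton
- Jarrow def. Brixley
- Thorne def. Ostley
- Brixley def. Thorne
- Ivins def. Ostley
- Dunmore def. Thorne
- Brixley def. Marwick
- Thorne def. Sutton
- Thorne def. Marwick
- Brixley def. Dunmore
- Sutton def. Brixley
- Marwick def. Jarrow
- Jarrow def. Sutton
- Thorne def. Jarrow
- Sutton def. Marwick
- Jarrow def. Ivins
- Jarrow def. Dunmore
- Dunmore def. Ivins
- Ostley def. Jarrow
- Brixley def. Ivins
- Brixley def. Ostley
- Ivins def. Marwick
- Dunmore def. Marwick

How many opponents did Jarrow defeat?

4

Jarrow's results: beat Sutton, Brixley, Ivins, Dunmore; lost to Marwick, Ostley, Thorne.
That is 4 wins.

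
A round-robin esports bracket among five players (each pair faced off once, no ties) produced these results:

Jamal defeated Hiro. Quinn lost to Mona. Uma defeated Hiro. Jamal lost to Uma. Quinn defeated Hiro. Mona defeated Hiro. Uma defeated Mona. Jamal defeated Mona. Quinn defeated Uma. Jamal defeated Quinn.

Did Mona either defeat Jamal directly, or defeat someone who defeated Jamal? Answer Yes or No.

No

Mona did not beat Jamal directly.
Mona beat Quinn, Hiro, but each of them lost to Jamal. No two-step path.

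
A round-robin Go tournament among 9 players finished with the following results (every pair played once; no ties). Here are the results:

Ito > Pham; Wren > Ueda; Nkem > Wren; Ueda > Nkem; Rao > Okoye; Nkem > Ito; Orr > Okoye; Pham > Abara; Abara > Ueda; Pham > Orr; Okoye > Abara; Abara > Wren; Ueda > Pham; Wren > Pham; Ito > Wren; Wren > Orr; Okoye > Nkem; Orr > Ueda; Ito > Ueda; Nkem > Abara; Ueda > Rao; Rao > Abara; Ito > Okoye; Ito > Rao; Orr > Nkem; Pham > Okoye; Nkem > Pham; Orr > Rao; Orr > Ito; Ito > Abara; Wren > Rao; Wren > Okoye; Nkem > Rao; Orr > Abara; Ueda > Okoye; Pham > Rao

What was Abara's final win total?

Abara's results: beat Ueda, Wren; lost to Rao, Ito, Orr, Pham, Nkem, Okoye.
That is 2 wins.

2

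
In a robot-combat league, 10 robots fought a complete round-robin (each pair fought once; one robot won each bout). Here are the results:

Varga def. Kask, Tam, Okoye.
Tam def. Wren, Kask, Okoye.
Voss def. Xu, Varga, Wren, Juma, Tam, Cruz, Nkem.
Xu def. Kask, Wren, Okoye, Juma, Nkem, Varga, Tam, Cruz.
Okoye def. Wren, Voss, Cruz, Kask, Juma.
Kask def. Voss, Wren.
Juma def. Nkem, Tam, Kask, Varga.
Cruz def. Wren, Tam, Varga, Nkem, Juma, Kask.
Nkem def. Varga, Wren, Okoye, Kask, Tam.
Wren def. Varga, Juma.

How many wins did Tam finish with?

3

Tam's results: beat Kask, Wren, Okoye; lost to Xu, Cruz, Varga, Voss, Nkem, Juma.
That is 3 wins.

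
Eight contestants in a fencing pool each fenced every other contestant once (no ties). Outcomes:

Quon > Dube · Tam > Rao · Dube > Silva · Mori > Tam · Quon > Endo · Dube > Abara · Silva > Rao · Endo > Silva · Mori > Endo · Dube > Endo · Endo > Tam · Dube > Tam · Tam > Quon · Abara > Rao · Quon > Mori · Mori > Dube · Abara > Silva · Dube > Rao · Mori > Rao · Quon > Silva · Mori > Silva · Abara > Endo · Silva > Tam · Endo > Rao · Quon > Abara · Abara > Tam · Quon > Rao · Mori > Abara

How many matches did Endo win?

Endo's results: beat Tam, Silva, Rao; lost to Dube, Abara, Mori, Quon.
That is 3 wins.

3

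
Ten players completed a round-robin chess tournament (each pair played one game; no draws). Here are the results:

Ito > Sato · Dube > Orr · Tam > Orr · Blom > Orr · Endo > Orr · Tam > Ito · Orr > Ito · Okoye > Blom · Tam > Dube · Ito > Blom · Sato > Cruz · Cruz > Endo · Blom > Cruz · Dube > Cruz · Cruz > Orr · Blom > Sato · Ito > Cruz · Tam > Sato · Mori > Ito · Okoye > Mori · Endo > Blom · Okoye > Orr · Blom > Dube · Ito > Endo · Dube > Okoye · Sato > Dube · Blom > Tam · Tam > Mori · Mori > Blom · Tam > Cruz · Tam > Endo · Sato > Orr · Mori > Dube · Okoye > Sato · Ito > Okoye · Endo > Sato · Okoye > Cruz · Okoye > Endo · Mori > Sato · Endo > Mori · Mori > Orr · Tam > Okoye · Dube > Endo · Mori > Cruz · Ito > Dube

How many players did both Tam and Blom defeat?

4

Tam beat: Orr, Dube, Ito, Okoye, Cruz, Endo, Mori, Sato.
Blom beat: Orr, Dube, Cruz, Sato, Tam.
Both beat: Orr, Dube, Cruz, Sato — 4.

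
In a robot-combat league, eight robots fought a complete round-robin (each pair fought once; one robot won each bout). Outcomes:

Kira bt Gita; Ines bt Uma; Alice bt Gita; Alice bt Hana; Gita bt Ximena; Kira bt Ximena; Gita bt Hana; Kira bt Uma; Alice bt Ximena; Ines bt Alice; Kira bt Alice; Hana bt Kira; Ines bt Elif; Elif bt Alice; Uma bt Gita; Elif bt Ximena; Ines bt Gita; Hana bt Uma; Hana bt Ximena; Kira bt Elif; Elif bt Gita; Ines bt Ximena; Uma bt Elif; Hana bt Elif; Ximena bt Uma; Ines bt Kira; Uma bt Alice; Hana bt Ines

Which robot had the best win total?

Ines

Win totals: Hana 5, Kira 5, Elif 3, Gita 2, Uma 3, Alice 3, Ximena 1, Ines 6.
Ines leads with 6 wins (next highest: 5).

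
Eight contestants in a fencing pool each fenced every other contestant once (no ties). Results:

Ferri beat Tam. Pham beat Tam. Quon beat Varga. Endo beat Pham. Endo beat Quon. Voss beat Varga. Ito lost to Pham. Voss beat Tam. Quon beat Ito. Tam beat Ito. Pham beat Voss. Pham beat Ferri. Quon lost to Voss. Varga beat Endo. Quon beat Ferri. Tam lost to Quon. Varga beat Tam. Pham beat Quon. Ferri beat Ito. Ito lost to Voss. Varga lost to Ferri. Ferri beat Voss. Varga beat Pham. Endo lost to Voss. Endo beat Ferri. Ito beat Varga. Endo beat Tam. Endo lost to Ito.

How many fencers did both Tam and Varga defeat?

0

Tam beat: Ito.
Varga beat: Pham, Endo, Tam.
No one was beaten by both.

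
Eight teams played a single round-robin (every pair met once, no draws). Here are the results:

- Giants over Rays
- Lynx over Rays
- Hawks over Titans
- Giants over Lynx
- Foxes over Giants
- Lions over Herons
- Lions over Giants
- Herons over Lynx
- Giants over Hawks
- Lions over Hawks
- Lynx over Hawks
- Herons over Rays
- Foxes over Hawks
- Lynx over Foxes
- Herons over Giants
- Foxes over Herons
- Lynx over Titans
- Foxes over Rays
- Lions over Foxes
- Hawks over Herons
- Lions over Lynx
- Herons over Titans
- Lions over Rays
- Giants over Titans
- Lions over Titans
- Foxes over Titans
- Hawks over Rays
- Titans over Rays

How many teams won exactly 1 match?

1

Win totals: Foxes 5, Herons 4, Hawks 3, Lynx 4, Rays 0, Giants 4, Lions 7, Titans 1.
Exactly 1: Titans — 1 team.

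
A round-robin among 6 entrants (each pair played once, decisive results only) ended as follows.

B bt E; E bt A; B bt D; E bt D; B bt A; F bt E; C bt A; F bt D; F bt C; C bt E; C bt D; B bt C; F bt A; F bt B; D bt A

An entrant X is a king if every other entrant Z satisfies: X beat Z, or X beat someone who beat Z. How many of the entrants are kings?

A cannot reach B, C, D, E, F in two steps.
B cannot reach F in two steps.
C cannot reach B, F in two steps.
D cannot reach B, C, E, F in two steps.
E cannot reach B, C, F in two steps.
F reaches everyone (king).
Kings: F — 1.

1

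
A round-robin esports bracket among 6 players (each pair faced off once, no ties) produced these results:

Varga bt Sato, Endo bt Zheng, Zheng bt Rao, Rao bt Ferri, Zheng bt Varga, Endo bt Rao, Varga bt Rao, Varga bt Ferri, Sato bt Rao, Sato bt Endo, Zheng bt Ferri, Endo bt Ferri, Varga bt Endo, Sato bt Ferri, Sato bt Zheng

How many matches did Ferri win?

Ferri's results: beat no one; lost to Rao, Sato, Varga, Endo, Zheng.
That is 0 wins.

0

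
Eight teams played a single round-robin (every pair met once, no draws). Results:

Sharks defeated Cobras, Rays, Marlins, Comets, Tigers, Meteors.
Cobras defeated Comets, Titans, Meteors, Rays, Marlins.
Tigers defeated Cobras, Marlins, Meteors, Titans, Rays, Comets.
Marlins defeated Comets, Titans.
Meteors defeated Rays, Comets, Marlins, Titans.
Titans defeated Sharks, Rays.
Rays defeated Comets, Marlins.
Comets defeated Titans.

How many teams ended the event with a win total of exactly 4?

Win totals: Marlins 2, Comets 1, Sharks 6, Rays 2, Titans 2, Cobras 5, Tigers 6, Meteors 4.
Exactly 4: Meteors — 1 team.

1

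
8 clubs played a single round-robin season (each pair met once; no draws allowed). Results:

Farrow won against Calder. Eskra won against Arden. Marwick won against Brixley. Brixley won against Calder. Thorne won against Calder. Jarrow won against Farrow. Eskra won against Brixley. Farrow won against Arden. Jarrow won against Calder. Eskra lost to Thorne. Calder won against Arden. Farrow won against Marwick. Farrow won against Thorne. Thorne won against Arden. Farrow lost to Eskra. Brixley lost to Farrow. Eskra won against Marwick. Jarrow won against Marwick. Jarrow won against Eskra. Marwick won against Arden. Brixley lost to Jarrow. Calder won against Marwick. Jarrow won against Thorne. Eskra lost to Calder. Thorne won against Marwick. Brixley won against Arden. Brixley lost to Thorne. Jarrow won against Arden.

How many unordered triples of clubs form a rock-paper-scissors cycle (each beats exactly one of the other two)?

4

Win totals: Farrow 5, Calder 3, Eskra 4, Arden 0, Marwick 2, Brixley 2, Thorne 5, Jarrow 7.
A club with w wins dominates both others in C(w,2) triples; summing gives 10 + 3 + 6 + 0 + 1 + 1 + 10 + 21 = 52 transitive triples.
Total triples C(8,3) = 56, so cyclic triples = 56 − 52 = 4.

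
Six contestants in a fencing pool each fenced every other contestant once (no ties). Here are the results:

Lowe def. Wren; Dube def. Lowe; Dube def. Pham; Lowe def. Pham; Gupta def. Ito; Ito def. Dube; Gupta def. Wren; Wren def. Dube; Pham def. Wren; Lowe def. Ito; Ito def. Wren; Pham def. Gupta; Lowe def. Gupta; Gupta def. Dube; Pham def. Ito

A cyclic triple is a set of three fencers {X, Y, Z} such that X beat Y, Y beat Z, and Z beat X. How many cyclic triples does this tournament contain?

6

Of the C(6,3) = 20 triples, the cyclic ones are: {Gupta, Lowe, Dube}; {Gupta, Pham, Dube}; {Lowe, Ito, Dube}; {Lowe, Wren, Dube}; {Ito, Pham, Dube}; {Wren, Pham, Dube}.
That is 6.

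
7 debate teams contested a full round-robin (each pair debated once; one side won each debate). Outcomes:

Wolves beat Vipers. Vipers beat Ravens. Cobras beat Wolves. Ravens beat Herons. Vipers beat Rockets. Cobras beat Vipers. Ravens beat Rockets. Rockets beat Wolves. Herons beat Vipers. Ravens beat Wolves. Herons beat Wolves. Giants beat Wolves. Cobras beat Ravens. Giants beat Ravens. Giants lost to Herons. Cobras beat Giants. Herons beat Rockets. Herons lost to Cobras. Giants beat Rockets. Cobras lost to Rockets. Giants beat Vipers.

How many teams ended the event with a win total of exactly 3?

1

Win totals: Cobras 5, Vipers 2, Ravens 3, Herons 4, Rockets 2, Wolves 1, Giants 4.
Exactly 3: Ravens — 1 team.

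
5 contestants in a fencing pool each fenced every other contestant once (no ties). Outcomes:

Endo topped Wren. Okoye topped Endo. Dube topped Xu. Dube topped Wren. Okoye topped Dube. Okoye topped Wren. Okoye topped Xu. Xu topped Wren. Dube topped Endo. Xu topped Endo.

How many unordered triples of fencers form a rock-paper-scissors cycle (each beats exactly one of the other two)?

0

Win totals: Okoye 4, Endo 1, Wren 0, Dube 3, Xu 2.
A fencer with w wins dominates both others in C(w,2) triples; summing gives 6 + 0 + 0 + 3 + 1 = 10 transitive triples.
Total triples C(5,3) = 10, so cyclic triples = 10 − 10 = 0.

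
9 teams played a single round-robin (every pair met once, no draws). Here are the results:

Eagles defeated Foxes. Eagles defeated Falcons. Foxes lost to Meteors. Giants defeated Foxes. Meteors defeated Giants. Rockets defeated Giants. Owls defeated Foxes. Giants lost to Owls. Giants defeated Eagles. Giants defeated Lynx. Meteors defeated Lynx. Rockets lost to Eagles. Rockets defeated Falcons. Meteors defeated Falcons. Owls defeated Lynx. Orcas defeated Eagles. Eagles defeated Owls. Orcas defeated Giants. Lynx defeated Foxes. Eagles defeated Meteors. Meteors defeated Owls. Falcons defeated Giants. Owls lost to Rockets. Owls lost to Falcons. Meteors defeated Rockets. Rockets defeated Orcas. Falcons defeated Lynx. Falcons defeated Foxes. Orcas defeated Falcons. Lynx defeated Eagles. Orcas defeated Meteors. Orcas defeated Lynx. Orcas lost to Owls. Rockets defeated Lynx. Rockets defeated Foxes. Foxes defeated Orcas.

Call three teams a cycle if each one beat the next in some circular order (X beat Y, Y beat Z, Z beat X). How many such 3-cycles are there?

18

Win totals: Meteors 6, Eagles 5, Rockets 6, Giants 3, Lynx 2, Foxes 1, Owls 4, Falcons 4, Orcas 5.
A team with w wins dominates both others in C(w,2) triples; summing gives 15 + 10 + 15 + 3 + 1 + 0 + 6 + 6 + 10 = 66 transitive triples.
Total triples C(9,3) = 84, so cyclic triples = 84 − 66 = 18.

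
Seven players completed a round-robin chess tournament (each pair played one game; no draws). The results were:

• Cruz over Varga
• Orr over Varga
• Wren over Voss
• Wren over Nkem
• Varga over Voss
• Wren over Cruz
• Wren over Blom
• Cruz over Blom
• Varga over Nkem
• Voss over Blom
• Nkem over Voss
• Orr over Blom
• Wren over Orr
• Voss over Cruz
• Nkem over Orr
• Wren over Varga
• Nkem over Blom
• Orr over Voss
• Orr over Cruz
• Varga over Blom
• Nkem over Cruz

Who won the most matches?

Win totals: Cruz 2, Voss 2, Wren 6, Blom 0, Varga 3, Orr 4, Nkem 4.
Wren leads with 6 wins (next highest: 4).

Wren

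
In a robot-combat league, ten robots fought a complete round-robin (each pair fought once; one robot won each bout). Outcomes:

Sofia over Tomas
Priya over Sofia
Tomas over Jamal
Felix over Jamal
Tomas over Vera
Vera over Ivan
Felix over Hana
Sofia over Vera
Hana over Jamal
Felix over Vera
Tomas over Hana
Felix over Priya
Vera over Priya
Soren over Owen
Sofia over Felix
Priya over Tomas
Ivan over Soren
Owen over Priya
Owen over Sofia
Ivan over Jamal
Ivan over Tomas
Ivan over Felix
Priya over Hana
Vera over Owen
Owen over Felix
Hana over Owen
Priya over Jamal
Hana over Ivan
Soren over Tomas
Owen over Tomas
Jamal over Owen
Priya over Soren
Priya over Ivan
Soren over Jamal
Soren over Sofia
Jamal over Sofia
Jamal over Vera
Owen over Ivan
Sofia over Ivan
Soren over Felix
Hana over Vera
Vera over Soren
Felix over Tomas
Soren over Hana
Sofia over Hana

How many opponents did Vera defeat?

4

Vera's results: beat Ivan, Soren, Owen, Priya; lost to Felix, Hana, Sofia, Tomas, Jamal.
That is 4 wins.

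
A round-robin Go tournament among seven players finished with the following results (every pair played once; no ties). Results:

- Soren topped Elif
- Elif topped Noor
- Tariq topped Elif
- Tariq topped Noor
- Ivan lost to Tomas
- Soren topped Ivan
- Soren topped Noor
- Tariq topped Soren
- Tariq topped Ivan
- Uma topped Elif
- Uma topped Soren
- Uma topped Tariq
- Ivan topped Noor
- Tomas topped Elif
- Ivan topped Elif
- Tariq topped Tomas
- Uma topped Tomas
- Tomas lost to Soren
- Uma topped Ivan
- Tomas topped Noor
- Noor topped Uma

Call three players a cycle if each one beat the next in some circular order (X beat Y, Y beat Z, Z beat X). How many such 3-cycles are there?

Win totals: Elif 1, Soren 4, Ivan 2, Tomas 3, Uma 5, Tariq 5, Noor 1.
A player with w wins dominates both others in C(w,2) triples; summing gives 0 + 6 + 1 + 3 + 10 + 10 + 0 = 30 transitive triples.
Total triples C(7,3) = 35, so cyclic triples = 35 − 30 = 5.

5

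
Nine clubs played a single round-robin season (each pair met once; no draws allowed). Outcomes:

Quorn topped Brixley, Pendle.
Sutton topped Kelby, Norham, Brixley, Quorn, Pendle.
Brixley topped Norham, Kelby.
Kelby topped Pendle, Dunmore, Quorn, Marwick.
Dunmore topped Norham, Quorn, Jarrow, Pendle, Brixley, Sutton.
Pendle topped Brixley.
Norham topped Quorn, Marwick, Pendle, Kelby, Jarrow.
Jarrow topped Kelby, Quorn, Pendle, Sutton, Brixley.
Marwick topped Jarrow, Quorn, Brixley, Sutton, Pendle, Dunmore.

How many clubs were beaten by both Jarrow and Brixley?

1

Jarrow beat: Kelby, Pendle, Sutton, Brixley, Quorn.
Brixley beat: Kelby, Norham.
Both beat: Kelby — 1.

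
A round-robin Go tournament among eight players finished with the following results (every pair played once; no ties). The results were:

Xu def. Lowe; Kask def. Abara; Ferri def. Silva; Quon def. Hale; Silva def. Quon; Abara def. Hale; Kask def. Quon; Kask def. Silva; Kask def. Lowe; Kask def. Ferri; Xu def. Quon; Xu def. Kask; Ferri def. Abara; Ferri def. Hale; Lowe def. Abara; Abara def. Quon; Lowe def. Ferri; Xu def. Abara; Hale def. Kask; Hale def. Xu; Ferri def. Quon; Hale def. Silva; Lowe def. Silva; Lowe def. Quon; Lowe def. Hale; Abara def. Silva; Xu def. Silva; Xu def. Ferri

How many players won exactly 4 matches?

1

Win totals: Quon 1, Xu 6, Hale 3, Abara 3, Kask 5, Lowe 5, Silva 1, Ferri 4.
Exactly 4: Ferri — 1 player.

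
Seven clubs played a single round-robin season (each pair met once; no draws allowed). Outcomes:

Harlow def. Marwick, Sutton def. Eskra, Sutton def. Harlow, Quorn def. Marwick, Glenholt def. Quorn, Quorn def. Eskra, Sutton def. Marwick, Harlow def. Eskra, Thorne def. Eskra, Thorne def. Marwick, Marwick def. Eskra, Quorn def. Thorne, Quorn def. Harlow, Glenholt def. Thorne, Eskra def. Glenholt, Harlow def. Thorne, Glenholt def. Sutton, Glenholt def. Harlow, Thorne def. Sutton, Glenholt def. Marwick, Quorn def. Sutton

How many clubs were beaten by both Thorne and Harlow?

Thorne beat: Sutton, Eskra, Marwick.
Harlow beat: Eskra, Marwick, Thorne.
Both beat: Eskra, Marwick — 2.

2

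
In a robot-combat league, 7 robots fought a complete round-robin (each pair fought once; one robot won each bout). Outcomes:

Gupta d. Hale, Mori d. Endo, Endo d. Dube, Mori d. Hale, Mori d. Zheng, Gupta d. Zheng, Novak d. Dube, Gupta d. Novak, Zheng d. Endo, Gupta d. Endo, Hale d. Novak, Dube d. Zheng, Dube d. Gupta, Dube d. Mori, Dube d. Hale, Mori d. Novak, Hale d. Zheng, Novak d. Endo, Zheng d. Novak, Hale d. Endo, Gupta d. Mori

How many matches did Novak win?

2

Novak's results: beat Dube, Endo; lost to Hale, Mori, Gupta, Zheng.
That is 2 wins.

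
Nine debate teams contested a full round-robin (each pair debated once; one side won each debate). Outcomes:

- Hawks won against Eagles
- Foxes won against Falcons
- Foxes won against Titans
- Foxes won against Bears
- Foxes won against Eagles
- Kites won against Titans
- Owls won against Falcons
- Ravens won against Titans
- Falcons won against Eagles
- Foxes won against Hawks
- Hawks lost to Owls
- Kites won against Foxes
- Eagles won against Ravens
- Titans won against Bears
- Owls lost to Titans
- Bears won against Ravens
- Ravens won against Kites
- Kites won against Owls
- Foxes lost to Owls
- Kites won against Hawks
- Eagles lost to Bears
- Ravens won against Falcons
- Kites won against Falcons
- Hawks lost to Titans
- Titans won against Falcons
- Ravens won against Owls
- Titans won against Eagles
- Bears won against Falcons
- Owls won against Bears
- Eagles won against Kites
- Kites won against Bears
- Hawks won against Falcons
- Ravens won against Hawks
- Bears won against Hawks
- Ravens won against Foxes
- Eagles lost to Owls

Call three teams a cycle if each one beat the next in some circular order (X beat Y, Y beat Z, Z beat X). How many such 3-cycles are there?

16

Win totals: Titans 5, Falcons 1, Eagles 2, Bears 4, Owls 5, Hawks 2, Ravens 6, Foxes 5, Kites 6.
A team with w wins dominates both others in C(w,2) triples; summing gives 10 + 0 + 1 + 6 + 10 + 1 + 15 + 10 + 15 = 68 transitive triples.
Total triples C(9,3) = 84, so cyclic triples = 84 − 68 = 16.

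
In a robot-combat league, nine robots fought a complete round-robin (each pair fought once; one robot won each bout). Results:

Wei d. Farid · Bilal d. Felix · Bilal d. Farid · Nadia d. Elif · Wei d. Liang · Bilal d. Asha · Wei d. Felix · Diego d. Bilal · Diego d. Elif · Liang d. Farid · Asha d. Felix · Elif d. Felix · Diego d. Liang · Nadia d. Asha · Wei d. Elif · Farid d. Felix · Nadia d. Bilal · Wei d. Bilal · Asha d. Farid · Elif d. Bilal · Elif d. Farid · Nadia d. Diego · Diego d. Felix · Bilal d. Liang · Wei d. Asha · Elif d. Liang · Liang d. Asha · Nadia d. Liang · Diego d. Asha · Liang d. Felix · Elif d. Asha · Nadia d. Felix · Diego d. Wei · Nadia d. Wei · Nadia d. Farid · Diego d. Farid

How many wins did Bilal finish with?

4

Bilal's results: beat Felix, Asha, Liang, Farid; lost to Nadia, Diego, Wei, Elif.
That is 4 wins.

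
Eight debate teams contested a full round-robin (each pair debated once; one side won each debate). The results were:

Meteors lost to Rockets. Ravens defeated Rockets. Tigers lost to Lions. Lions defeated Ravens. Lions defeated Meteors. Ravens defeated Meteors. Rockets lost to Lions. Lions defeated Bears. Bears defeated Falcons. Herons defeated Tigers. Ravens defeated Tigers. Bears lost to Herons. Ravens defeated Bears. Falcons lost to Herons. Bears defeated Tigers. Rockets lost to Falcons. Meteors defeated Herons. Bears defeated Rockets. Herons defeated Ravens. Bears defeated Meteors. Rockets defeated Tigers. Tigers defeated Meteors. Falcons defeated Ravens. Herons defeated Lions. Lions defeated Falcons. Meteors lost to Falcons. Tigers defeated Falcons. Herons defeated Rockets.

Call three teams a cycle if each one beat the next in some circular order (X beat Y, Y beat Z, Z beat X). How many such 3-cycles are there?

9

Win totals: Ravens 4, Bears 4, Herons 6, Meteors 1, Tigers 2, Falcons 3, Rockets 2, Lions 6.
A team with w wins dominates both others in C(w,2) triples; summing gives 6 + 6 + 15 + 0 + 1 + 3 + 1 + 15 = 47 transitive triples.
Total triples C(8,3) = 56, so cyclic triples = 56 − 47 = 9.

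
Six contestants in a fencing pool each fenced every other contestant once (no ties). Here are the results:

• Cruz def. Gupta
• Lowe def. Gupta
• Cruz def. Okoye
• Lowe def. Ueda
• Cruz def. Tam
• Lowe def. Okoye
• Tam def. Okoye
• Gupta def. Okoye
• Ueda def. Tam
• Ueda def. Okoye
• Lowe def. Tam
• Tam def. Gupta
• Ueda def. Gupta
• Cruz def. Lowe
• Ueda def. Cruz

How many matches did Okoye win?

Okoye's results: beat no one; lost to Ueda, Tam, Cruz, Lowe, Gupta.
That is 0 wins.

0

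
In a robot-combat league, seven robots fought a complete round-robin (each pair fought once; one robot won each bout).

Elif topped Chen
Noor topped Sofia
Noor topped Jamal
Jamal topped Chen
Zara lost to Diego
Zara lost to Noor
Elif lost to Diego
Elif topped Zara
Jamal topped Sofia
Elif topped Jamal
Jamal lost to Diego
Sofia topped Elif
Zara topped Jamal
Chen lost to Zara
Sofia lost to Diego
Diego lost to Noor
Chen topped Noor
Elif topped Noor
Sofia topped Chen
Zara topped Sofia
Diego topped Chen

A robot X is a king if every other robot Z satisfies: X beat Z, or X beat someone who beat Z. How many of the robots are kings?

3

Zara cannot reach Diego in two steps.
Jamal cannot reach Zara, Diego in two steps.
Noor reaches everyone (king).
Chen cannot reach Elif in two steps.
Sofia cannot reach Diego in two steps.
Elif reaches everyone (king).
Diego reaches everyone (king).
Kings: Noor, Elif, Diego — 3.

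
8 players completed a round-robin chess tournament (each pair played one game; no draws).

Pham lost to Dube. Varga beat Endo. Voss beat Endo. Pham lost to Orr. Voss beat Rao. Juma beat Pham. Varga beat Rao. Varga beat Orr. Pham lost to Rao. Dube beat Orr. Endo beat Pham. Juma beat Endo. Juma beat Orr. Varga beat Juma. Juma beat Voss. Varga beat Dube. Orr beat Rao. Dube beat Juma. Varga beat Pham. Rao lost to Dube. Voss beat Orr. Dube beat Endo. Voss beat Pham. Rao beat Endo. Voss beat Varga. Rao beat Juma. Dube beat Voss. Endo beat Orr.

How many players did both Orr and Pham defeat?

Orr beat: Pham, Rao.
Pham beat: no one.
No one was beaten by both.

0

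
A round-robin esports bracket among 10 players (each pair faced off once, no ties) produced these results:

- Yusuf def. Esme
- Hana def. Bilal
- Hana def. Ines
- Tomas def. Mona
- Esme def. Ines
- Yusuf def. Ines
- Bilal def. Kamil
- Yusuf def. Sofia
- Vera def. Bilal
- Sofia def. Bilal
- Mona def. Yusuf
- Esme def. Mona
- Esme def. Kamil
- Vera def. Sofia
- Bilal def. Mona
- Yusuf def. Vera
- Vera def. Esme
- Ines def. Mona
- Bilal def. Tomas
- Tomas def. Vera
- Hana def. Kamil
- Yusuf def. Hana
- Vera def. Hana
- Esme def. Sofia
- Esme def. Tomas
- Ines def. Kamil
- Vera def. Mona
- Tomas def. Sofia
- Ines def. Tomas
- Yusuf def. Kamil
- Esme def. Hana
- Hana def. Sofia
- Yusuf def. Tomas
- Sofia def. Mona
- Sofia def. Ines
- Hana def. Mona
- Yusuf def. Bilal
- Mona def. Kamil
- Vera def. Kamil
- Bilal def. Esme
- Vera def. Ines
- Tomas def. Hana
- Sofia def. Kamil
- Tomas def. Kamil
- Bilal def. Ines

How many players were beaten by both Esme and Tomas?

4

Esme beat: Mona, Hana, Ines, Tomas, Sofia, Kamil.
Tomas beat: Mona, Vera, Hana, Sofia, Kamil.
Both beat: Mona, Hana, Sofia, Kamil — 4.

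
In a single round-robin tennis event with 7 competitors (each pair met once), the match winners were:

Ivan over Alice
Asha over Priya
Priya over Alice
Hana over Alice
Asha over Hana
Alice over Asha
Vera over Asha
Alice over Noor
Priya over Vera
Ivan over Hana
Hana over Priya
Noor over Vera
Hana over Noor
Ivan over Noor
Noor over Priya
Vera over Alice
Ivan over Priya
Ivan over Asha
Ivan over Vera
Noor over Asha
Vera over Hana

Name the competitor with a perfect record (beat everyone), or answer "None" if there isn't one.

Ivan has 6 wins out of 6 opponents — a perfect record.

Ivan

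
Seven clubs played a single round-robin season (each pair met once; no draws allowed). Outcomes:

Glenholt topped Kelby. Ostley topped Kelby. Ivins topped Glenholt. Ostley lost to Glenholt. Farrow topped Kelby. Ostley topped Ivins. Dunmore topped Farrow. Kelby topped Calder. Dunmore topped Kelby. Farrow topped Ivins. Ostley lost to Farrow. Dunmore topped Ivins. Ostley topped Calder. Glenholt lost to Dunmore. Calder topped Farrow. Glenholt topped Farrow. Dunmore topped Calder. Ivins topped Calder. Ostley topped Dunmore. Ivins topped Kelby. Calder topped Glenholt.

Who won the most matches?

Win totals: Ostley 4, Kelby 1, Glenholt 3, Dunmore 5, Farrow 3, Calder 2, Ivins 3.
Dunmore leads with 5 wins (next highest: 4).

Dunmore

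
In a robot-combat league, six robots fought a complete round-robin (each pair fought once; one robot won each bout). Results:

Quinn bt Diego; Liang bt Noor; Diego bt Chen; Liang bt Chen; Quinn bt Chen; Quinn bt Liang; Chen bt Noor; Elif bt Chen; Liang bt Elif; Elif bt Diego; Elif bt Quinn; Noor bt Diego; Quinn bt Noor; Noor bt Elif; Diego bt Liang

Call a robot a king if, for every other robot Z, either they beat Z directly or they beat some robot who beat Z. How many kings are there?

Noor reaches everyone (king).
Quinn reaches everyone (king).
Chen cannot reach Quinn, Liang in two steps.
Liang reaches everyone (king).
Diego cannot reach Quinn in two steps.
Elif reaches everyone (king).
Kings: Noor, Quinn, Liang, Elif — 4.

4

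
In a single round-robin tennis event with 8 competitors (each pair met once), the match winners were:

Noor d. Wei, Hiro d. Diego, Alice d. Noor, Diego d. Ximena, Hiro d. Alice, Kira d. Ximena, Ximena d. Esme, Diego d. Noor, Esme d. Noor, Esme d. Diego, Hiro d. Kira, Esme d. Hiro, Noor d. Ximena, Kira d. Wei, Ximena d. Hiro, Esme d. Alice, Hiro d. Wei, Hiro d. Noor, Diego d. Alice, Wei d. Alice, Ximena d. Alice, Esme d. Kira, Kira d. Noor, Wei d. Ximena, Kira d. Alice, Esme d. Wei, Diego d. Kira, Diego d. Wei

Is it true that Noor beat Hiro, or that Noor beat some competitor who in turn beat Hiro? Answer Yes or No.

Yes

Noor did not beat Hiro directly.
Noor beat Ximena, Wei. Of those, Ximena beat Hiro.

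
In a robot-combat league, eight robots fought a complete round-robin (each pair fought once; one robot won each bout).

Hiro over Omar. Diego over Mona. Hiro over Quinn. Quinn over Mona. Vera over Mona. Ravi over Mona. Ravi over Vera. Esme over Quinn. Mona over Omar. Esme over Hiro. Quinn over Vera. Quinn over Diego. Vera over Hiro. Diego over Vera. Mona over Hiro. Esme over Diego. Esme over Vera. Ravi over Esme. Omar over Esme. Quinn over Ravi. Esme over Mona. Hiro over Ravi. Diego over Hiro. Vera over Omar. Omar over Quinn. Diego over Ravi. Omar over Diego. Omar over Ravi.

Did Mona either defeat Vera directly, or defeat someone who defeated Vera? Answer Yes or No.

No

Mona did not beat Vera directly.
Mona beat Hiro, Omar, but each of them lost to Vera. No two-step path.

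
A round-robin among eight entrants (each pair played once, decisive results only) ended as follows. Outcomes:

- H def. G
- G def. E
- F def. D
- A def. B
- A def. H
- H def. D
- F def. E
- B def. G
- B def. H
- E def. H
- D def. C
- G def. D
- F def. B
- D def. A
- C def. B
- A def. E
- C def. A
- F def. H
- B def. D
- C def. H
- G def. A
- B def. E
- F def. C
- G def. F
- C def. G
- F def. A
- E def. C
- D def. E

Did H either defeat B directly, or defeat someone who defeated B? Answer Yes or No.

No

H did not beat B directly.
H beat D, G, but each of them lost to B. No two-step path.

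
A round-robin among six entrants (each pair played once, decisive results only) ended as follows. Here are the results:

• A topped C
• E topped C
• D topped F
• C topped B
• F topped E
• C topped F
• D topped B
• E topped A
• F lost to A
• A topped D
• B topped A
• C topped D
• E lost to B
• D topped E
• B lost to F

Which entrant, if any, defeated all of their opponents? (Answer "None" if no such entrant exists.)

Highest win total is D with 3 (out of 5 possible).
D lost to A, C, so no entrant went undefeated.

None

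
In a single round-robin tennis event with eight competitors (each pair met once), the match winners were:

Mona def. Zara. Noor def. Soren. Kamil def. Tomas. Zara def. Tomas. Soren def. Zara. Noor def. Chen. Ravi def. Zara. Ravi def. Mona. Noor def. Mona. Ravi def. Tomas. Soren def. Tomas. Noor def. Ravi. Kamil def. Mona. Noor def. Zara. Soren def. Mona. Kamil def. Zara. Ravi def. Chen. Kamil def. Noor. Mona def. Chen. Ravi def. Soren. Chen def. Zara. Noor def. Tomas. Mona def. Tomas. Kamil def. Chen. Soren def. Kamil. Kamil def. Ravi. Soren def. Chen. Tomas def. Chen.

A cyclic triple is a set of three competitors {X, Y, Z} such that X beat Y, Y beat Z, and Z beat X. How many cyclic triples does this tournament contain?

3

Win totals: Tomas 1, Zara 1, Ravi 5, Soren 5, Kamil 6, Chen 1, Noor 6, Mona 3.
A competitor with w wins dominates both others in C(w,2) triples; summing gives 0 + 0 + 10 + 10 + 15 + 0 + 15 + 3 = 53 transitive triples.
Total triples C(8,3) = 56, so cyclic triples = 56 − 53 = 3.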